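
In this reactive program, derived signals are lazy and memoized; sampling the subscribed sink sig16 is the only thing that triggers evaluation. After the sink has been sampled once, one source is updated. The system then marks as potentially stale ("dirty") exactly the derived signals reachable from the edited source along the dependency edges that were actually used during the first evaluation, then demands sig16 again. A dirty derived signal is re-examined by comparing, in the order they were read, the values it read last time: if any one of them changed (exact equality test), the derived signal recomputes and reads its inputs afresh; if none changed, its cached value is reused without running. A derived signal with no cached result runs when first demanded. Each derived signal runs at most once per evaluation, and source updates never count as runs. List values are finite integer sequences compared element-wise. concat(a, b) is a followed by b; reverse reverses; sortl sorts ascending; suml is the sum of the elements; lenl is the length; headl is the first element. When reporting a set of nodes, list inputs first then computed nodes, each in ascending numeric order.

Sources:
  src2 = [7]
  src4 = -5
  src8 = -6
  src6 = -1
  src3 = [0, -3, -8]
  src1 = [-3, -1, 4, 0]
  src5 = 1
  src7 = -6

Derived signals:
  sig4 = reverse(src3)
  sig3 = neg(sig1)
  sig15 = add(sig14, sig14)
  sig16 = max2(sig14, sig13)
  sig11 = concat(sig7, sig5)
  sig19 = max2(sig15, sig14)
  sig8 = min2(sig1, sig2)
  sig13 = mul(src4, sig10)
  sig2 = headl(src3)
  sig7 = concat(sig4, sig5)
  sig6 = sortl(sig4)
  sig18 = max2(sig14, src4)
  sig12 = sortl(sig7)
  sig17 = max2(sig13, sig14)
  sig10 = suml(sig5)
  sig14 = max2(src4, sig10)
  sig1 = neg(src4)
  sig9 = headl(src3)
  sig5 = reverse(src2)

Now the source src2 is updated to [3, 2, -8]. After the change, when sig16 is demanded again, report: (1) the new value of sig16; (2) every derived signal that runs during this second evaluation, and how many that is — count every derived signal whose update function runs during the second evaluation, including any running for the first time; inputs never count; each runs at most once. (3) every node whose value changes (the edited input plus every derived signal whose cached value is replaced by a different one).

First demand of the output computes:
  sig5 = reverse([7]) = [7]
  sig10 = suml([7]) = 7
  sig13 = mul(-5, 7) = -35
  sig14 = max2(-5, 7) = 7
  sig16 = max2(7, -35) = 7

After the edit, cleaning proceeds:
  sig5: a read changed (src2 [7]->[3, 2, -8]) — executes, giving [-8, 2, 3].
  sig10: a read changed (sig5 [7]->[-8, 2, 3]) — executes, giving -3.
  sig13: a read changed (sig10 7->-3) — executes, giving 15.
  sig14: a read changed (sig10 7->-3) — executes, giving -3.
  sig16: a read changed (sig14 7->-3; sig13 -35->15) — executes, giving 15.

Demanding sig16 again yields 15.
5 derived signals run: sig5, sig10, sig13, sig14, sig16.
The nodes whose values change: src2, sig5, sig10, sig13, sig14, sig16.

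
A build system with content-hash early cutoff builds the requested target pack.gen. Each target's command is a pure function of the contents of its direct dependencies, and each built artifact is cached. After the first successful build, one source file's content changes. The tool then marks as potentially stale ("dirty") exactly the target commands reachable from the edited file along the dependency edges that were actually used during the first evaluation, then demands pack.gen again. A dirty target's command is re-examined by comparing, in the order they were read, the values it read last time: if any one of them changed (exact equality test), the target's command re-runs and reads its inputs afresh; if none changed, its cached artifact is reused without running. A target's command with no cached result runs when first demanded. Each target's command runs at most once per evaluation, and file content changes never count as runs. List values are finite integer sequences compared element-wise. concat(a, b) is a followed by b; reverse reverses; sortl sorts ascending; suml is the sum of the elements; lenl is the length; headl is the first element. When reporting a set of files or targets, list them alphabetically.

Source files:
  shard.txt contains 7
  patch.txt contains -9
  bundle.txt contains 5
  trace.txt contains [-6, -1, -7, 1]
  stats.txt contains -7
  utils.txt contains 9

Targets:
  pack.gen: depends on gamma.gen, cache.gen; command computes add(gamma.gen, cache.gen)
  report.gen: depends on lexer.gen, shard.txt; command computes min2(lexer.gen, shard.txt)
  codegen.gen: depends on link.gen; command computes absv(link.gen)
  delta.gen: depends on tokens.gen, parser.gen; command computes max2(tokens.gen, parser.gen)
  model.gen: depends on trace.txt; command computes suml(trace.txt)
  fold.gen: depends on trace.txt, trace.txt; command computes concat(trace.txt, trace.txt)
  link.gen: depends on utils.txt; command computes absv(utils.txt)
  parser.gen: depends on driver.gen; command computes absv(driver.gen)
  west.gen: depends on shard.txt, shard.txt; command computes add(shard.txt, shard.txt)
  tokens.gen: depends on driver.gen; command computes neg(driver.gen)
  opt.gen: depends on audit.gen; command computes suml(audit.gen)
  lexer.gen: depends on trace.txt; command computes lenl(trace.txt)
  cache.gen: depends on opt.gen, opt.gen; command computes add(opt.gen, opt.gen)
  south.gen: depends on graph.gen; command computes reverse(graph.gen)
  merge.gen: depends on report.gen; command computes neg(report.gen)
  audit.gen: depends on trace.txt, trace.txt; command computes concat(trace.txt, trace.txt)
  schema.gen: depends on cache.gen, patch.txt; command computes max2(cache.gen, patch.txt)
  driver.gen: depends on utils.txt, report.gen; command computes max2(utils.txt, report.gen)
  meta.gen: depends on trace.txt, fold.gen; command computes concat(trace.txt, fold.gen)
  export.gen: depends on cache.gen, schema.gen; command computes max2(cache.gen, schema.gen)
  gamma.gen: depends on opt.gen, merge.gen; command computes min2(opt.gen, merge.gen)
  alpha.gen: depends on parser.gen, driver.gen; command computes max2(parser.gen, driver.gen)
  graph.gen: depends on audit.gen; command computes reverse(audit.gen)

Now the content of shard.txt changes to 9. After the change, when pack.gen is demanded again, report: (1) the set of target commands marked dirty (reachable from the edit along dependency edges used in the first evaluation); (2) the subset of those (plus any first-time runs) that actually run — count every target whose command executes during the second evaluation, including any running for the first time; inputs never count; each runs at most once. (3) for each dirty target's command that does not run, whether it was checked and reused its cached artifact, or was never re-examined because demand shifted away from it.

Marked dirty: gamma.gen, merge.gen, pack.gen, report.gen.
Target commands that run: report.gen — 1 in total.
Checked but reused from cache: gamma.gen, merge.gen, pack.gen.
Key observation: the change is absorbed at report.gen — it re-runs but produces the same value, and the output's value is unchanged.

First evaluation (everything demanded from the output):
  audit.gen = concat([-6, -1, -7, 1], [-6, -1, -7, 1]) = [-6, -1, -7, 1, -6, -1, -7, 1]
  lexer.gen = lenl([-6, -1, -7, 1]) = 4
  opt.gen = suml([-6, -1, -7, 1, -6, -1, -7, 1]) = -26
  cache.gen = add(-26, -26) = -52
  report.gen = min2(4, 7) = 4
  merge.gen = neg(4) = -4
  gamma.gen = min2(-26, -4) = -26
  pack.gen = add(-26, -52) = -78

Propagation after the edit:
  report.gen: runs — shard.txt 7->9; result 4 (same value as before).
  merge.gen: checked — values it read are unchanged (report.gen unchanged); reused cached -4 without running.
  gamma.gen: checked — values it read are unchanged (opt.gen unchanged, merge.gen unchanged); reused cached -26 without running.
  pack.gen: checked — values it read are unchanged (gamma.gen unchanged, cache.gen unchanged); reused cached -78 without running.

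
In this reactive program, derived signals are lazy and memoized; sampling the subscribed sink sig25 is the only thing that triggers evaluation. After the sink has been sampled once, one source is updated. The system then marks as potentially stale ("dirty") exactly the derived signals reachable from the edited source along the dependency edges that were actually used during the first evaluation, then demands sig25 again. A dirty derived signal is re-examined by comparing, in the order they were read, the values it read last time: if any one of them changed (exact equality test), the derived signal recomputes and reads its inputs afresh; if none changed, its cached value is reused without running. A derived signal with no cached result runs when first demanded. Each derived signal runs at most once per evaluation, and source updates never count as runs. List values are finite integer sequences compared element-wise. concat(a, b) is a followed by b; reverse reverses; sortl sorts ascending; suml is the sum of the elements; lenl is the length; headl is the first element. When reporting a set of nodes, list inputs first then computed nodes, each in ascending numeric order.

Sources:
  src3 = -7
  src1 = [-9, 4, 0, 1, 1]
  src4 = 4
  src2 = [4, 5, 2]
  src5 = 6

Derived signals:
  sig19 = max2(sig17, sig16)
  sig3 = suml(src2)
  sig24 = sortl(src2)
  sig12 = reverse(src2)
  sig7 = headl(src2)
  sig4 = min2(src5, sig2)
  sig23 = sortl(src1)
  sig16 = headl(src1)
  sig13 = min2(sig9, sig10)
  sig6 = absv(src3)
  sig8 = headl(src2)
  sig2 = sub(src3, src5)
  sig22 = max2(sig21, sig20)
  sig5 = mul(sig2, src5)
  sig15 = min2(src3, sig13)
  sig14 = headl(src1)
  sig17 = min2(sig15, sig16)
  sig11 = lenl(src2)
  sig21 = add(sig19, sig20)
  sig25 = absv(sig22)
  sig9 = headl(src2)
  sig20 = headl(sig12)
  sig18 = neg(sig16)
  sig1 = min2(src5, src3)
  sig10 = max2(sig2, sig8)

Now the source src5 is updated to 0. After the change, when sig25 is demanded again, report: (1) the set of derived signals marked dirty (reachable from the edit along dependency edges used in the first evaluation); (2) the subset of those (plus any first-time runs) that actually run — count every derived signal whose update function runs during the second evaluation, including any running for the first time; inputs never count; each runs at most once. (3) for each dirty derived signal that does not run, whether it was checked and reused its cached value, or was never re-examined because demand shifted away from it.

The edit dirties: sig2, sig10, sig13, sig15, sig17, sig19, sig21, sig22, sig25.
2 derived signals run: sig2, sig10.
Cache hits after checking: sig13, sig15, sig17, sig19, sig21, sig22, sig25.
Note the absorption at sig10: it re-runs yet its value is the same, leaving the output's value untouched.

First demand of the output computes:
  sig2 = sub(-7, 6) = -13
  sig8 = headl([4, 5, 2]) = 4
  sig9 = headl([4, 5, 2]) = 4
  sig10 = max2(-13, 4) = 4
  sig12 = reverse([4, 5, 2]) = [2, 5, 4]
  sig13 = min2(4, 4) = 4
  sig15 = min2(-7, 4) = -7
  sig16 = headl([-9, 4, 0, 1, 1]) = -9
  sig17 = min2(-7, -9) = -9
  sig19 = max2(-9, -9) = -9
  sig20 = headl([2, 5, 4]) = 2
  sig21 = add(-9, 2) = -7
  sig22 = max2(-7, 2) = 2
  sig25 = absv(2) = 2

After the edit, cleaning proceeds:
  sig2: a read changed (src5 6->0) — executes, giving -7.
  sig10: a read changed (sig2 -13->-7) — executes, giving 4 — identical to its old value.
  sig13: dirty, but its reads are unchanged (sig9 unchanged, sig10 unchanged); cached 4 stands.
  sig15: dirty, but its reads are unchanged (src3 unchanged, sig13 unchanged); cached -7 stands.
  sig17: dirty, but its reads are unchanged (sig15 unchanged, sig16 unchanged); cached -9 stands.
  sig19: dirty, but its reads are unchanged (sig17 unchanged, sig16 unchanged); cached -9 stands.
  sig21: dirty, but its reads are unchanged (sig19 unchanged, sig20 unchanged); cached -7 stands.
  sig22: dirty, but its reads are unchanged (sig21 unchanged, sig20 unchanged); cached 2 stands.
  sig25: dirty, but its reads are unchanged (sig22 unchanged); cached 2 stands.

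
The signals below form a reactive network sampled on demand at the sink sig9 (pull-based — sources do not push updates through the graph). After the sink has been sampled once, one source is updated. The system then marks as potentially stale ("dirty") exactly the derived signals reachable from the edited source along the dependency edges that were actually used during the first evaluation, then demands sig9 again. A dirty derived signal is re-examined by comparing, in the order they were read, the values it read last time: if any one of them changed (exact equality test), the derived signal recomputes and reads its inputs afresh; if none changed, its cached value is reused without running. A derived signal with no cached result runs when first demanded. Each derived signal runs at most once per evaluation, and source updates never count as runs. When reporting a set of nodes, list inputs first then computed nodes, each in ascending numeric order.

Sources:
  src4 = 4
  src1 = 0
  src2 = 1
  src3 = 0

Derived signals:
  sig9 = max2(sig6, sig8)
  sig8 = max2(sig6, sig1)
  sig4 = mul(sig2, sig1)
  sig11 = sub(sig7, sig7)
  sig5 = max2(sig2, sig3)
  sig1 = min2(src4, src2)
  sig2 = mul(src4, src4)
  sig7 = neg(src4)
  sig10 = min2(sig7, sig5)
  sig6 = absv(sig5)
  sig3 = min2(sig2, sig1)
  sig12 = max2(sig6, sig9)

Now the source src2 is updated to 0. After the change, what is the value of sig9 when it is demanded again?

Initial pass — values computed on the first demand:
  sig1 = min2(4, 1) = 1
  sig2 = mul(4, 4) = 16
  sig3 = min2(16, 1) = 1
  sig5 = max2(16, 1) = 16
  sig6 = absv(16) = 16
  sig8 = max2(16, 1) = 16
  sig9 = max2(16, 16) = 16

Second demand — change propagation:
  sig1: re-runs because src2 1->0; new result 0.
  sig3: re-runs because sig1 1->0; new result 0.
  sig5: re-runs because sig3 1->0; new result 16 (unchanged).
  sig6: re-examined; everything it read last time is the same (sig5 unchanged) — cache 16 kept, no run.
  sig8: re-runs because sig1 1->0; new result 16 (unchanged).
  sig9: re-examined; everything it read last time is the same (sig6 unchanged, sig8 unchanged) — cache 16 kept, no run.

The important point: at sig6 every value read last time is unchanged, so the dirty flag clears without a run.

sig9 now evaluates to 16.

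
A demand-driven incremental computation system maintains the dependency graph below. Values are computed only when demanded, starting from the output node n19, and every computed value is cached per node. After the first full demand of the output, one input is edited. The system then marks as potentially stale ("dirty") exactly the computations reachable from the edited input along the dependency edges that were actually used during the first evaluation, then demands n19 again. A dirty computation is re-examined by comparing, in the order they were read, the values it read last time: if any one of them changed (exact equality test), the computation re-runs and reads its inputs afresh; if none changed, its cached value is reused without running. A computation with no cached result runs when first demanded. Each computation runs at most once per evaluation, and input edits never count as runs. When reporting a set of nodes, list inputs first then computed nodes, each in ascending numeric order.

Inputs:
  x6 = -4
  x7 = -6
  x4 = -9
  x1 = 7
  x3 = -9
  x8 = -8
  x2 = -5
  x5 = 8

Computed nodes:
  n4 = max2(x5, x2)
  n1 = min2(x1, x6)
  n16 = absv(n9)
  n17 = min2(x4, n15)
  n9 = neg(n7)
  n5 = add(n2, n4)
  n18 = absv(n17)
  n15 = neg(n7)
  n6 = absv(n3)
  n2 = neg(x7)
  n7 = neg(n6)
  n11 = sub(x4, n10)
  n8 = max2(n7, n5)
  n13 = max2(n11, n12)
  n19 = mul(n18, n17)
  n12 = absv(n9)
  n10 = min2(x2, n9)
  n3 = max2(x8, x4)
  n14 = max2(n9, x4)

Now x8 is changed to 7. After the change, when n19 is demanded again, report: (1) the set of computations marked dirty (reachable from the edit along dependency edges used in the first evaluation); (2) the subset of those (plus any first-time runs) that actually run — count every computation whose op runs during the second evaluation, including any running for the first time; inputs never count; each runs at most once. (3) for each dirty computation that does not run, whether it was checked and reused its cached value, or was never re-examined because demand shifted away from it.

First evaluation (everything demanded from the output):
  n3 = max2(-8, -9) = -8
  n6 = absv(-8) = 8
  n7 = neg(8) = -8
  n15 = neg(-8) = 8
  n17 = min2(-9, 8) = -9
  n18 = absv(-9) = 9
  n19 = mul(9, -9) = -81

Propagation after the edit:
  n3: runs — x8 -8->7; result 7.
  n6: runs — n3 -8->7; result 7.
  n7: runs — n6 8->7; result -7.
  n15: runs — n7 -8->-7; result 7.
  n17: runs — n15 8->7; result -9 (same value as before).
  n18: checked — values it read are unchanged (n17 unchanged); reused cached 9 without running.
  n19: checked — values it read are unchanged (n18 unchanged, n17 unchanged); reused cached -81 without running.

Key observation: the change is absorbed at n17 — it re-runs but produces the same value, and the output's value is unchanged.

Marked dirty: n3, n6, n7, n15, n17, n18, n19.
Computations that run: n3, n6, n7, n15, n17 — 5 in total.
Checked but reused from cache: n18, n19.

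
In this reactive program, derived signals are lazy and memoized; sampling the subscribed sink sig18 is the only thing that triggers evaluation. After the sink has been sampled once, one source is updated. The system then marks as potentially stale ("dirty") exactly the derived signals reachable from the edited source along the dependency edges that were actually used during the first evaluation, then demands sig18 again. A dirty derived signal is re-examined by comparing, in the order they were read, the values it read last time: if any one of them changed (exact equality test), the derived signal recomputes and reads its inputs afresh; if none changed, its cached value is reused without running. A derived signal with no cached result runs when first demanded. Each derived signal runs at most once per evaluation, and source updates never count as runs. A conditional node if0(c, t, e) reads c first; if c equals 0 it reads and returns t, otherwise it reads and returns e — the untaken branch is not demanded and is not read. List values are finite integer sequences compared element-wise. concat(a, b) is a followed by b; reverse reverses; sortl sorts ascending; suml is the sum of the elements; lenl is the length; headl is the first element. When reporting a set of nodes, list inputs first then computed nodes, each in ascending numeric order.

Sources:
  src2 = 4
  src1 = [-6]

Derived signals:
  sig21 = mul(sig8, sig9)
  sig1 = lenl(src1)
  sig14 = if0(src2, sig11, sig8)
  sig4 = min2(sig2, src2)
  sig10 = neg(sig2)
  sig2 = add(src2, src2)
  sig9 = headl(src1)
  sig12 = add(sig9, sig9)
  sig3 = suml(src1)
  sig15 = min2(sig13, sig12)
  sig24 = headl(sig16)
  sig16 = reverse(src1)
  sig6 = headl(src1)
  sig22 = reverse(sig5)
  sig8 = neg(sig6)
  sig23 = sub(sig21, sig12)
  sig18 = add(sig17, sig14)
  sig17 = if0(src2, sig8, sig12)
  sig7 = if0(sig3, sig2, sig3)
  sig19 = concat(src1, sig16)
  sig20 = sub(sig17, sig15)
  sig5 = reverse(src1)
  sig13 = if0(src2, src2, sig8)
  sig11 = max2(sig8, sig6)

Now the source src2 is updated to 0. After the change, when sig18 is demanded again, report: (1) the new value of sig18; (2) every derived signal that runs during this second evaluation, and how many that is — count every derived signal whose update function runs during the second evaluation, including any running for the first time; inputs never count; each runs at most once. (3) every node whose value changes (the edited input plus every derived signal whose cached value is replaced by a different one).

Demanding sig18 again yields 12.
4 derived signals run: sig11, sig14, sig17, sig18.
The nodes whose values change: src2, sig17, sig18.
Note the branch switch — sig11 had no cache and runs now for the first time.

First demand of the output computes:
  sig6 = headl([-6]) = -6
  sig8 = neg(-6) = 6
  sig9 = headl([-6]) = -6
  sig12 = add(-6, -6) = -12
  sig14 = if0(src2=4 -> else branch sig8) = 6
  sig17 = if0(src2=4 -> else branch sig12) = -12
  sig18 = add(-12, 6) = -6

After the edit, cleaning proceeds:
  sig11: had never run; runs now, result 6.
  sig14: a read changed (src2 4->0) — executes, giving 6 — identical to its old value.
  sig17: a read changed (src2 4->0) — executes, giving 6.
  sig18: a read changed (sig17 -12->6) — executes, giving 12.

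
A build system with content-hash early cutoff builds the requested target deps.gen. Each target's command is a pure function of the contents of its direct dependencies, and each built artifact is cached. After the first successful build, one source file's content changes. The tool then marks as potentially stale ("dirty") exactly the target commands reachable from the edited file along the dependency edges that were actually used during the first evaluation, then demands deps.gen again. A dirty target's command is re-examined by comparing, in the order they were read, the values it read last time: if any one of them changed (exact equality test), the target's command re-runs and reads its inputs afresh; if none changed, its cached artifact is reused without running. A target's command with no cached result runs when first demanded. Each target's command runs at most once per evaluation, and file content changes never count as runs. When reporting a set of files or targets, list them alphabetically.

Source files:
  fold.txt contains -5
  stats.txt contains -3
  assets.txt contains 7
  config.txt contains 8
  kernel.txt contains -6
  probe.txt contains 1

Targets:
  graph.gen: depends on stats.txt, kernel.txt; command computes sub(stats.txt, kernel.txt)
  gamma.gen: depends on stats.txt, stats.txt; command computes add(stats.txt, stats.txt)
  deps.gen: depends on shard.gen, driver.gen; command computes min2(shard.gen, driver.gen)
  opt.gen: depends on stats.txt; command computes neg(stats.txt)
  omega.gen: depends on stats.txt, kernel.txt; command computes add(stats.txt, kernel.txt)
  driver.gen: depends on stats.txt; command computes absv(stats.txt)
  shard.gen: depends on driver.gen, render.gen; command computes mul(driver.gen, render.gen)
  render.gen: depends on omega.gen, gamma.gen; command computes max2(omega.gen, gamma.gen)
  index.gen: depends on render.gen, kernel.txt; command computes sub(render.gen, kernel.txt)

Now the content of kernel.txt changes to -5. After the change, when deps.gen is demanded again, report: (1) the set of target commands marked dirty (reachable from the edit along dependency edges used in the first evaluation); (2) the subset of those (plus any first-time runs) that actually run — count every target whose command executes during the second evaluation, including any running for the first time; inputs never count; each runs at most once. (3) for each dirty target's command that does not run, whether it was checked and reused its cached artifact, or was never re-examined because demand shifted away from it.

First evaluation (everything demanded from the output):
  driver.gen = absv(-3) = 3
  gamma.gen = add(-3, -3) = -6
  omega.gen = add(-3, -6) = -9
  render.gen = max2(-9, -6) = -6
  shard.gen = mul(3, -6) = -18
  deps.gen = min2(-18, 3) = -18

Propagation after the edit:
  omega.gen: runs — kernel.txt -6->-5; result -8.
  render.gen: runs — omega.gen -9->-8; result -6 (same value as before).
  shard.gen: checked — values it read are unchanged (driver.gen unchanged, render.gen unchanged); reused cached -18 without running.
  deps.gen: checked — values it read are unchanged (shard.gen unchanged, driver.gen unchanged); reused cached -18 without running.

Key observation: the change is absorbed at render.gen — it re-runs but produces the same value, and the output's value is unchanged.

Marked dirty: deps.gen, omega.gen, render.gen, shard.gen.
Target commands that run: omega.gen, render.gen — 2 in total.
Checked but reused from cache: deps.gen, shard.gen.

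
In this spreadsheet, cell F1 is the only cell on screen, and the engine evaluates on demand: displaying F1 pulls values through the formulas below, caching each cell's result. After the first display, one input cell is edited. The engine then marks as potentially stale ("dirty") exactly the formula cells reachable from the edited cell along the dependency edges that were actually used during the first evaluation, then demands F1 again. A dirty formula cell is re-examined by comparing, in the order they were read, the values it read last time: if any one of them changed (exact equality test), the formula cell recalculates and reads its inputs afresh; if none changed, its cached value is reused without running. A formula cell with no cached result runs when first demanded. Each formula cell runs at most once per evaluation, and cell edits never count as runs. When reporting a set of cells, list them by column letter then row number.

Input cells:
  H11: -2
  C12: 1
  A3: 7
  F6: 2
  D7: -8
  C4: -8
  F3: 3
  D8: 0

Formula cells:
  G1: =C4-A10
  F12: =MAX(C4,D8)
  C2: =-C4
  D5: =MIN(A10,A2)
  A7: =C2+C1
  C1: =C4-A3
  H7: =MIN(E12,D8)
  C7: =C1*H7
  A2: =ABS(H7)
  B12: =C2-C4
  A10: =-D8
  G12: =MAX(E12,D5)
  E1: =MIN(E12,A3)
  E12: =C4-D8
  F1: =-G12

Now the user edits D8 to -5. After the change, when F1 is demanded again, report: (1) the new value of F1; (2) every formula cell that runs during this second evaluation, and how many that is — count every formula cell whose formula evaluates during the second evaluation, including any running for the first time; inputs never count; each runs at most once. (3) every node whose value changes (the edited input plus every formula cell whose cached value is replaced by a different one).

F1 now evaluates to -5.
Run set: A2, A10, D5, E12, F1, G12, H7 (7 run).
Changed values: A2, A10, D5, D8, E12, F1, G12, H7.

Initial pass — values computed on the first demand:
  A10 = -(0) = 0
  E12 = -8 - 0 = -8
  H7 = MIN(-8, 0) = -8
  A2 = ABS(-8) = 8
  D5 = MIN(0, 8) = 0
  G12 = MAX(-8, 0) = 0
  F1 = -(0) = 0

Second demand — change propagation:
  A10: re-runs because D8 0->-5; new result 5.
  E12: re-runs because D8 0->-5; new result -3.
  H7: re-runs because E12 -8->-3; D8 0->-5; new result -5.
  A2: re-runs because H7 -8->-5; new result 5.
  D5: re-runs because A10 0->5; A2 8->5; new result 5.
  G12: re-runs because E12 -8->-3; D5 0->5; new result 5.
  F1: re-runs because G12 0->5; new result -5.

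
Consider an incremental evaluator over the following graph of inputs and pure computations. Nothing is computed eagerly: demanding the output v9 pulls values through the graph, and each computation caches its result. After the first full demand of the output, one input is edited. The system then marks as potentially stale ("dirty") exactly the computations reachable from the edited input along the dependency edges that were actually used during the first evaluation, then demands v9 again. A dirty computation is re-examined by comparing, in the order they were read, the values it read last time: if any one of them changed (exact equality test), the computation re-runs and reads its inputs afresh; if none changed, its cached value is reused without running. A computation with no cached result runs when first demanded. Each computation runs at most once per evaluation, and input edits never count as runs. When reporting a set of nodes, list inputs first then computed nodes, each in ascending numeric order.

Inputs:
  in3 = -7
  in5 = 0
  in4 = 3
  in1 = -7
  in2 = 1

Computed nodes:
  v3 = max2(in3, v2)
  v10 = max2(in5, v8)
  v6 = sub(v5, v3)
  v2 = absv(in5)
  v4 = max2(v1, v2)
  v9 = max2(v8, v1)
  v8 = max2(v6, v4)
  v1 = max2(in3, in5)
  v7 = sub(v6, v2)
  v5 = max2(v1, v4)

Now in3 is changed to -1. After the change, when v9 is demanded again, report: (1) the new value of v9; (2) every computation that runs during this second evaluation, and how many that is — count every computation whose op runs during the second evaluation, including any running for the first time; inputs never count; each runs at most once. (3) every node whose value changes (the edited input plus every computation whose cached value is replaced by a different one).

Initial pass — values computed on the first demand:
  v1 = max2(-7, 0) = 0
  v2 = absv(0) = 0
  v3 = max2(-7, 0) = 0
  v4 = max2(0, 0) = 0
  v5 = max2(0, 0) = 0
  v6 = sub(0, 0) = 0
  v8 = max2(0, 0) = 0
  v9 = max2(0, 0) = 0

Second demand — change propagation:
  v1: re-runs because in3 -7->-1; new result 0 (unchanged).
  v3: re-runs because in3 -7->-1; new result 0 (unchanged).
  v4: re-examined; everything it read last time is the same (v1 unchanged, v2 unchanged) — cache 0 kept, no run.
  v5: re-examined; everything it read last time is the same (v1 unchanged, v4 unchanged) — cache 0 kept, no run.
  v6: re-examined; everything it read last time is the same (v5 unchanged, v3 unchanged) — cache 0 kept, no run.
  v8: re-examined; everything it read last time is the same (v6 unchanged, v4 unchanged) — cache 0 kept, no run.
  v9: re-examined; everything it read last time is the same (v8 unchanged, v1 unchanged) — cache 0 kept, no run.

The important point: at v4 every value read last time is unchanged, so the dirty flag clears without a run.

v9 now evaluates to 0.
Run set: v1, v3 (2 run).
Changed values: in3.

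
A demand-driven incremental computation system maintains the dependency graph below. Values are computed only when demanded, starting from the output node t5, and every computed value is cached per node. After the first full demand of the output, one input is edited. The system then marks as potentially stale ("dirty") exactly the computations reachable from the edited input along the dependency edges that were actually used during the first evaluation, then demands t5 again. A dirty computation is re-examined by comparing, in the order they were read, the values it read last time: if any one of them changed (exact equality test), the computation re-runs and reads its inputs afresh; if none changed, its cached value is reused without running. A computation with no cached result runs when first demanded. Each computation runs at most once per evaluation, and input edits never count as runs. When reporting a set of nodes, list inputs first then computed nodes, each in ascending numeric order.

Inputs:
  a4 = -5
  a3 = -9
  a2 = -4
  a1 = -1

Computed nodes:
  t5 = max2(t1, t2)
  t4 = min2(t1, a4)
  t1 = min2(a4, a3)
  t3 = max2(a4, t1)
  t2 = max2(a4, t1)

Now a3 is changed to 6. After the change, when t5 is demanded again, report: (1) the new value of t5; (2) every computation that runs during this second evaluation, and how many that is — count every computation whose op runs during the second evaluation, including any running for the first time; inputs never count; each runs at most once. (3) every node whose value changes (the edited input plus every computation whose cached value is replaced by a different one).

First evaluation (everything demanded from the output):
  t1 = min2(-5, -9) = -9
  t2 = max2(-5, -9) = -5
  t5 = max2(-9, -5) = -5

Propagation after the edit:
  t1: runs — a3 -9->6; result -5.
  t2: runs — t1 -9->-5; result -5 (same value as before).
  t5: runs — t1 -9->-5; result -5 (same value as before).

New value of t5: -5.
Computations that run: t1, t2, t5 — 3 in total.
Values that change: a3, t1.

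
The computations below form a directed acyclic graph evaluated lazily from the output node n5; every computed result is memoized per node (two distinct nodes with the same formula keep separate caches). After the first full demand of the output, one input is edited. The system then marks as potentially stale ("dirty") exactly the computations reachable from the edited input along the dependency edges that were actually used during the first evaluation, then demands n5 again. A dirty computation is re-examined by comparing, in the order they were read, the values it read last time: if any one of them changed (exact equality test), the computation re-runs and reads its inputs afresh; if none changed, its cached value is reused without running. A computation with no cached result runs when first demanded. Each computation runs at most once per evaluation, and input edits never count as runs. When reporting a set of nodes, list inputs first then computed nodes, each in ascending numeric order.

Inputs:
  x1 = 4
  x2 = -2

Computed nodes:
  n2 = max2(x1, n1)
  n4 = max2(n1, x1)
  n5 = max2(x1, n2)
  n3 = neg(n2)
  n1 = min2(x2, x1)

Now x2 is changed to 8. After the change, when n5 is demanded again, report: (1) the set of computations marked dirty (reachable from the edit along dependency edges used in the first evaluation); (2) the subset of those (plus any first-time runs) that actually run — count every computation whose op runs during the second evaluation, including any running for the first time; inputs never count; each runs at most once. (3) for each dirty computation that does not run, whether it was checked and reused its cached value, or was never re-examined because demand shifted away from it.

The edit dirties: n1, n2, n5.
2 computations run: n1, n2.
Cache hits after checking: n5.
Note the absorption at n2: it re-runs yet its value is the same, leaving the output's value untouched.

First demand of the output computes:
  n1 = min2(-2, 4) = -2
  n2 = max2(4, -2) = 4
  n5 = max2(4, 4) = 4

After the edit, cleaning proceeds:
  n1: a read changed (x2 -2->8) — executes, giving 4.
  n2: a read changed (n1 -2->4) — executes, giving 4 — identical to its old value.
  n5: dirty, but its reads are unchanged (x1 unchanged, n2 unchanged); cached 4 stands.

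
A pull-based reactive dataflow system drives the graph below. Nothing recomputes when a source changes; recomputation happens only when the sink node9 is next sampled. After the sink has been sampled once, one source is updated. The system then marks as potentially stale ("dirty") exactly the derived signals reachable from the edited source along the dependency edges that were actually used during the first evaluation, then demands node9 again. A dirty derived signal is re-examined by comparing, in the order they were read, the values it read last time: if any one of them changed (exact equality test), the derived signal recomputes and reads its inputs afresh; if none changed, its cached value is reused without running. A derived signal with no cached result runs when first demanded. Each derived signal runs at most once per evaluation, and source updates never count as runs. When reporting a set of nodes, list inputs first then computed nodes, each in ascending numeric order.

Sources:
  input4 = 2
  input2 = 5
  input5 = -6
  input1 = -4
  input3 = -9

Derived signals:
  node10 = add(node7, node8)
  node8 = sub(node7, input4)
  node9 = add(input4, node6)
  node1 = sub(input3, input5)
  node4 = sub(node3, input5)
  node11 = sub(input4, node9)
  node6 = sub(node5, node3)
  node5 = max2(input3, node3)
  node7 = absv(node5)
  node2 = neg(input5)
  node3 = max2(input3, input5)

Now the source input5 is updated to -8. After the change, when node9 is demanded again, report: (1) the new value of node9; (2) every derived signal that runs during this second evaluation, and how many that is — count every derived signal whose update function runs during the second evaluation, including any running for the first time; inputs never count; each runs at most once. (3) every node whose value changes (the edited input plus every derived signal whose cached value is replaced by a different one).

New value of node9: 2.
Derived signals that run: node3, node5, node6 — 3 in total.
Values that change: input5, node3, node5.
Key observation: the change is absorbed at node6 — it re-runs but produces the same value, and the output's value is unchanged.

First evaluation (everything demanded from the output):
  node3 = max2(-9, -6) = -6
  node5 = max2(-9, -6) = -6
  node6 = sub(-6, -6) = 0
  node9 = add(2, 0) = 2

Propagation after the edit:
  node3: runs — input5 -6->-8; result -8.
  node5: runs — node3 -6->-8; result -8.
  node6: runs — node5 -6->-8; node3 -6->-8; result 0 (same value as before).
  node9: checked — values it read are unchanged (input4 unchanged, node6 unchanged); reused cached 2 without running.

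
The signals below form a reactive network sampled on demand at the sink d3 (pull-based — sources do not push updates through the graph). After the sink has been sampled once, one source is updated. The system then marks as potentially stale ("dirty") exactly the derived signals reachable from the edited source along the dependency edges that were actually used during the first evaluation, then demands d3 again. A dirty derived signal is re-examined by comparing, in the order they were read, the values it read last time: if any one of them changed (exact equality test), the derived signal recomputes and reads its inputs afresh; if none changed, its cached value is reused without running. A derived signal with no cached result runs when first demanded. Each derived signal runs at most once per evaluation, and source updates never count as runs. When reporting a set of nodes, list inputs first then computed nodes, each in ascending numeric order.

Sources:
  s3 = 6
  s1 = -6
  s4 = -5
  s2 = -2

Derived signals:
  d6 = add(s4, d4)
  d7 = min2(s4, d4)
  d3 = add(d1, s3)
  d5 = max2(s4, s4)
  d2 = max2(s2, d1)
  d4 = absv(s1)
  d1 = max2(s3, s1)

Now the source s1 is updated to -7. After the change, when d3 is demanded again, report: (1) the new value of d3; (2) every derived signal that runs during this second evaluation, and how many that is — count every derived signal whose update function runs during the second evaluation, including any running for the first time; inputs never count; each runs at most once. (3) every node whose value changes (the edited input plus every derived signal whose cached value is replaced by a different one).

d3 now evaluates to 12.
Run set: d1 (1 run).
Changed values: s1.
The important point: d1 recomputes to an identical value, and the output ends up unchanged.

Initial pass — values computed on the first demand:
  d1 = max2(6, -6) = 6
  d3 = add(6, 6) = 12

Second demand — change propagation:
  d1: re-runs because s1 -6->-7; new result 6 (unchanged).
  d3: re-examined; everything it read last time is the same (d1 unchanged, s3 unchanged) — cache 12 kept, no run.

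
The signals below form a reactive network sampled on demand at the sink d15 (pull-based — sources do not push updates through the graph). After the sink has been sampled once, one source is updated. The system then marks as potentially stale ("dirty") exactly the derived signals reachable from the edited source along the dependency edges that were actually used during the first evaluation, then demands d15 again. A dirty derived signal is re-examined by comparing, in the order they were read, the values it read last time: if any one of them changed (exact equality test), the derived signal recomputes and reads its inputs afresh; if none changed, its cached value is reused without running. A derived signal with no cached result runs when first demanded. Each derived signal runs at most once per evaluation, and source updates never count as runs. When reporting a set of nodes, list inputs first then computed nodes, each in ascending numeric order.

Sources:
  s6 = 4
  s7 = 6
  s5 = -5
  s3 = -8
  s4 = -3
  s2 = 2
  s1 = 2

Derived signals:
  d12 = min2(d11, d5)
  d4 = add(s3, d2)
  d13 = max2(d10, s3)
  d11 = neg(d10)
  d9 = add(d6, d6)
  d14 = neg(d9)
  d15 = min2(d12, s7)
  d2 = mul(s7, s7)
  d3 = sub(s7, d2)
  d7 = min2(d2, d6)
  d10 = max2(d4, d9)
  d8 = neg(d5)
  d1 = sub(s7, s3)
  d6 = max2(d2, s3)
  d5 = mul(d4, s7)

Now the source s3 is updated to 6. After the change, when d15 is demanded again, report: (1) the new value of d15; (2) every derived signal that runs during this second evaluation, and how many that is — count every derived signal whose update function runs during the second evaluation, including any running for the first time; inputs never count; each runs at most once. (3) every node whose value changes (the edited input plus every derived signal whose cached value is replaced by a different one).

d15 now evaluates to -72.
Run set: d4, d5, d6, d10, d12 (5 run).
Changed values: s3, d4, d5.
The important point: at d9 every value read last time is unchanged, so the dirty flag clears without a run.

Initial pass — values computed on the first demand:
  d2 = mul(6, 6) = 36
  d4 = add(-8, 36) = 28
  d5 = mul(28, 6) = 168
  d6 = max2(36, -8) = 36
  d9 = add(36, 36) = 72
  d10 = max2(28, 72) = 72
  d11 = neg(72) = -72
  d12 = min2(-72, 168) = -72
  d15 = min2(-72, 6) = -72

Second demand — change propagation:
  d4: re-runs because s3 -8->6; new result 42.
  d5: re-runs because d4 28->42; new result 252.
  d6: re-runs because s3 -8->6; new result 36 (unchanged).
  d9: re-examined; everything it read last time is the same (d6 unchanged, d6 unchanged) — cache 72 kept, no run.
  d10: re-runs because d4 28->42; new result 72 (unchanged).
  d11: re-examined; everything it read last time is the same (d10 unchanged) — cache -72 kept, no run.
  d12: re-runs because d5 168->252; new result -72 (unchanged).
  d15: re-examined; everything it read last time is the same (d12 unchanged, s7 unchanged) — cache -72 kept, no run.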